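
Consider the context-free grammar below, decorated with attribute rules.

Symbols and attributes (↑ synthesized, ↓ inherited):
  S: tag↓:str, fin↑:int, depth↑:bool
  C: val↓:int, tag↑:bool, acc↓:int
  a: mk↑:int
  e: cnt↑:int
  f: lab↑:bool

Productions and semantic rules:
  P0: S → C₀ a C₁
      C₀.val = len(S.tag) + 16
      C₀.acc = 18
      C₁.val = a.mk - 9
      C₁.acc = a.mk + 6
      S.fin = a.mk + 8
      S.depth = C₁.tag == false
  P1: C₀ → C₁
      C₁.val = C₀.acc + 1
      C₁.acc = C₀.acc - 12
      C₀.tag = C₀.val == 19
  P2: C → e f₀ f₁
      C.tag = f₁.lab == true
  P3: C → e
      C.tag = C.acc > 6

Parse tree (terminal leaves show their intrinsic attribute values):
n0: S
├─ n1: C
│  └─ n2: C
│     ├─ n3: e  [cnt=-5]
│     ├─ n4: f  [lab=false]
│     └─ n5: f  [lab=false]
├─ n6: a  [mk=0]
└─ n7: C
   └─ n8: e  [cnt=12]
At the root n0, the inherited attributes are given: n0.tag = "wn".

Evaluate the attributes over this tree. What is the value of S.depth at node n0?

1. n0.tag = "wn"  [given at root]
2. n1.val = 18  [len(S.tag) + 16]
3. n1.acc = 18  [18]
4. n2.val = 19  [C₀.acc + 1]
5. n2.acc = 6  [C₀.acc - 12]
6. n3.cnt = -5  [terminal]
7. n4.lab = false  [terminal]
8. n5.lab = false  [terminal]
9. n2.tag = false  [f₁.lab == true]
10. n1.tag = false  [C₀.val == 19]
11. n6.mk = 0  [terminal]
12. n7.val = -9  [a.mk - 9]
13. n7.acc = 6  [a.mk + 6]
14. n8.cnt = 12  [terminal]
15. n7.tag = false  [C.acc > 6]
16. n0.fin = 8  [a.mk + 8]
17. n0.depth = true  [C₁.tag == false]

true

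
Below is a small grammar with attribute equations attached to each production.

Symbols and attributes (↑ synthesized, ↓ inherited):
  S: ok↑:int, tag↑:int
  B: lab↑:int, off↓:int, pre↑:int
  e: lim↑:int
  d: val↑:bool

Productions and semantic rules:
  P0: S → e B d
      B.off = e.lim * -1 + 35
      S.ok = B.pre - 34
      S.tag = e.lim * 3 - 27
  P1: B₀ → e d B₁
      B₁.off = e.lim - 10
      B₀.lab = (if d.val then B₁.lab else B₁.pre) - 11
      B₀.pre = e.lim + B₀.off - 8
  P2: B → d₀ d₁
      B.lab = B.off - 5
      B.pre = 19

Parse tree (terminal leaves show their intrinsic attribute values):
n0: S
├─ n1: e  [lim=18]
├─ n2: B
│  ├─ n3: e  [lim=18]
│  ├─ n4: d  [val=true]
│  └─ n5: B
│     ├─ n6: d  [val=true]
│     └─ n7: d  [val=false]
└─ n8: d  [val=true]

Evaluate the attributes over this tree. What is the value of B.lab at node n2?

1. n1.lim = 18  [terminal]
2. n2.off = 17  [e.lim * -1 + 35]
3. n3.lim = 18  [terminal]
4. n4.val = true  [terminal]
5. n5.off = 8  [e.lim - 10]
6. n6.val = true  [terminal]
7. n7.val = false  [terminal]
8. n5.lab = 3  [B.off - 5]
9. n5.pre = 19  [19]
10. n2.lab = -8  [(if d.val then B₁.lab else B₁.pre) - 11]
11. n2.pre = 27  [e.lim + B₀.off - 8]
12. n8.val = true  [terminal]
13. n0.ok = -7  [B.pre - 34]
14. n0.tag = 27  [e.lim * 3 - 27]

-8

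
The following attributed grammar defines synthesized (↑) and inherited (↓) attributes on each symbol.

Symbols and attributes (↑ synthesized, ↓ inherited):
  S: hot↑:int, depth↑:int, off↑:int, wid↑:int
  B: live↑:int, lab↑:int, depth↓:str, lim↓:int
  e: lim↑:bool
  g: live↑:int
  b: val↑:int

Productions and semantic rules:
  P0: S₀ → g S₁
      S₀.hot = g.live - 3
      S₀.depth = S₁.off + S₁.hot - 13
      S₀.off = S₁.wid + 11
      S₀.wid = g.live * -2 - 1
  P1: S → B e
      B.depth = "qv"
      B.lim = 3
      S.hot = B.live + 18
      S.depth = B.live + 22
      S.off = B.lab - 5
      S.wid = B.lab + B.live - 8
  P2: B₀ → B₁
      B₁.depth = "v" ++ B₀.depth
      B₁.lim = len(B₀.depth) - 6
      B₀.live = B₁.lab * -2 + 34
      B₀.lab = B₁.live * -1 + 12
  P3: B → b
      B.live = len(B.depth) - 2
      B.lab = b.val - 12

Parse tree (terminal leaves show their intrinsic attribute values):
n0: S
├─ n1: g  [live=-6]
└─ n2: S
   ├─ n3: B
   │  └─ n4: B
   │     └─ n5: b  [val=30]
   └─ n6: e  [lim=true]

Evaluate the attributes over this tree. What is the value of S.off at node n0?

1. n1.live = -6  [terminal]
2. n3.depth = "qv"  ["qv"]
3. n3.lim = 3  [3]
4. n4.depth = "vqv"  ["v" ++ B₀.depth]
5. n4.lim = -4  [len(B₀.depth) - 6]
6. n5.val = 30  [terminal]
7. n4.live = 1  [len(B.depth) - 2]
8. n4.lab = 18  [b.val - 12]
9. n3.live = -2  [B₁.lab * -2 + 34]
10. n3.lab = 11  [B₁.live * -1 + 12]
11. n6.lim = true  [terminal]
12. n2.hot = 16  [B.live + 18]
13. n2.depth = 20  [B.live + 22]
14. n2.off = 6  [B.lab - 5]
15. n2.wid = 1  [B.lab + B.live - 8]
16. n0.hot = -9  [g.live - 3]
17. n0.depth = 9  [S₁.off + S₁.hot - 13]
18. n0.off = 12  [S₁.wid + 11]
19. n0.wid = 11  [g.live * -2 - 1]

12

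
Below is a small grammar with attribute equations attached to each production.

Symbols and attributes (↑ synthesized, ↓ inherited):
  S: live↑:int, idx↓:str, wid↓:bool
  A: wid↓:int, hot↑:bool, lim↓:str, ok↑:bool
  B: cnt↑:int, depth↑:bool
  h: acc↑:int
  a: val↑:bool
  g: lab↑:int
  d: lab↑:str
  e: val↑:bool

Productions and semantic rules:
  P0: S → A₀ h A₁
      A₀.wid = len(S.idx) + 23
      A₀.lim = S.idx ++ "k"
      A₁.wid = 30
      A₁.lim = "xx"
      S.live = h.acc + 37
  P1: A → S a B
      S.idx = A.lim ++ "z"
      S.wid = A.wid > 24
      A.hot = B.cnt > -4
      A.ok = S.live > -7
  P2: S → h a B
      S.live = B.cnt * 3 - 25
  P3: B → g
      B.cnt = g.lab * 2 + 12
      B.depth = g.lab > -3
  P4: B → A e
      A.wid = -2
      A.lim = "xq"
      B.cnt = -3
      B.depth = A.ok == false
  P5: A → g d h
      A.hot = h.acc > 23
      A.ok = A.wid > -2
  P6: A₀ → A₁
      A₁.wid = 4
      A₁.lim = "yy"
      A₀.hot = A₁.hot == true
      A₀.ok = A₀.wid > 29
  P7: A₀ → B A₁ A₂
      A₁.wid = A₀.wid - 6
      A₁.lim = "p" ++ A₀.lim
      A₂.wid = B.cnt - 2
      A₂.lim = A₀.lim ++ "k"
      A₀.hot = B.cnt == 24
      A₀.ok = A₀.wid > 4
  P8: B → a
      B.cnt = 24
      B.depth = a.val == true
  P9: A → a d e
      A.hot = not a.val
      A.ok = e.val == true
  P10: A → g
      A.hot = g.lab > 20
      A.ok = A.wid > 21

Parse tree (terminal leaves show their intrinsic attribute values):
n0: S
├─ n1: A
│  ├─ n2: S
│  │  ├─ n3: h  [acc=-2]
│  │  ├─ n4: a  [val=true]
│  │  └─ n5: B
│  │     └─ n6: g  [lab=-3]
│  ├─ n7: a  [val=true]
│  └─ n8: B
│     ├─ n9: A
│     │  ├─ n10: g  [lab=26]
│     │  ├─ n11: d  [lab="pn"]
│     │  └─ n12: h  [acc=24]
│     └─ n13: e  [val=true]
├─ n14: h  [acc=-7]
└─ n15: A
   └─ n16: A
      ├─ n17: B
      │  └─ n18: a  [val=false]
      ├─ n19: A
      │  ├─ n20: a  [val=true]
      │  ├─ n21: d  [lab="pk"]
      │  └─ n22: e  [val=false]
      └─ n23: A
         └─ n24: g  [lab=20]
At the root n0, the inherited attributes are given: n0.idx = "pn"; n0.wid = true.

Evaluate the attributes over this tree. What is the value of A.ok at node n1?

false

1. n0.idx = "pn"  [given at root]
2. n0.wid = true  [given at root]
3. n1.wid = 25  [len(S.idx) + 23]
4. n1.lim = "pnk"  [S.idx ++ "k"]
5. n2.idx = "pnkz"  [A.lim ++ "z"]
6. n2.wid = true  [A.wid > 24]
7. n3.acc = -2  [terminal]
8. n4.val = true  [terminal]
9. n6.lab = -3  [terminal]
10. n5.cnt = 6  [g.lab * 2 + 12]
11. n5.depth = false  [g.lab > -3]
12. n2.live = -7  [B.cnt * 3 - 25]
13. n7.val = true  [terminal]
14. n9.wid = -2  [-2]
15. n9.lim = "xq"  ["xq"]
16. n10.lab = 26  [terminal]
17. n11.lab = "pn"  [terminal]
18. n12.acc = 24  [terminal]
19. n9.hot = true  [h.acc > 23]
20. n9.ok = false  [A.wid > -2]
21. n13.val = true  [terminal]
22. n8.cnt = -3  [-3]
23. n8.depth = true  [A.ok == false]
24. n1.hot = true  [B.cnt > -4]
25. n1.ok = false  [S.live > -7]
26. n14.acc = -7  [terminal]
27. n15.wid = 30  [30]
28. n15.lim = "xx"  ["xx"]
29. n16.wid = 4  [4]
30. n16.lim = "yy"  ["yy"]
31. n18.val = false  [terminal]
32. n17.cnt = 24  [24]
33. n17.depth = false  [a.val == true]
34. n19.wid = -2  [A₀.wid - 6]
35. n19.lim = "pyy"  ["p" ++ A₀.lim]
36. n20.val = true  [terminal]
37. n21.lab = "pk"  [terminal]
38. n22.val = false  [terminal]
39. n19.hot = false  [not a.val]
40. n19.ok = false  [e.val == true]
41. n23.wid = 22  [B.cnt - 2]
42. n23.lim = "yyk"  [A₀.lim ++ "k"]
43. n24.lab = 20  [terminal]
44. n23.hot = false  [g.lab > 20]
45. n23.ok = true  [A.wid > 21]
46. n16.hot = true  [B.cnt == 24]
47. n16.ok = false  [A₀.wid > 4]
48. n15.hot = true  [A₁.hot == true]
49. n15.ok = true  [A₀.wid > 29]
50. n0.live = 30  [h.acc + 37]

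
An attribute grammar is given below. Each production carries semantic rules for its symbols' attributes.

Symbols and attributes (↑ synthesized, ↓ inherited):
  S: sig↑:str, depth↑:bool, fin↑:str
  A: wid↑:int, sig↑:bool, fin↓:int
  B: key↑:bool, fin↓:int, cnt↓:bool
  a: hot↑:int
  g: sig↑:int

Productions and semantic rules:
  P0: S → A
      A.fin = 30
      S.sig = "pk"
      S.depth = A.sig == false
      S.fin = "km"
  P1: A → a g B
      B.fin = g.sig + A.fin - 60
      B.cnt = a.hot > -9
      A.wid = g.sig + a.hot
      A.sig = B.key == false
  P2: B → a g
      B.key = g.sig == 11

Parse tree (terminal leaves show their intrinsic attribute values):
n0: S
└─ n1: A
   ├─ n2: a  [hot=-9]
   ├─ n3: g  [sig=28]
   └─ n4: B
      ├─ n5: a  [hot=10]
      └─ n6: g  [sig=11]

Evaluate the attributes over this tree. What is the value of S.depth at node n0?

1. n1.fin = 30  [30]
2. n2.hot = -9  [terminal]
3. n3.sig = 28  [terminal]
4. n4.fin = -2  [g.sig + A.fin - 60]
5. n4.cnt = false  [a.hot > -9]
6. n5.hot = 10  [terminal]
7. n6.sig = 11  [terminal]
8. n4.key = true  [g.sig == 11]
9. n1.wid = 19  [g.sig + a.hot]
10. n1.sig = false  [B.key == false]
11. n0.sig = "pk"  ["pk"]
12. n0.depth = true  [A.sig == false]
13. n0.fin = "km"  ["km"]

true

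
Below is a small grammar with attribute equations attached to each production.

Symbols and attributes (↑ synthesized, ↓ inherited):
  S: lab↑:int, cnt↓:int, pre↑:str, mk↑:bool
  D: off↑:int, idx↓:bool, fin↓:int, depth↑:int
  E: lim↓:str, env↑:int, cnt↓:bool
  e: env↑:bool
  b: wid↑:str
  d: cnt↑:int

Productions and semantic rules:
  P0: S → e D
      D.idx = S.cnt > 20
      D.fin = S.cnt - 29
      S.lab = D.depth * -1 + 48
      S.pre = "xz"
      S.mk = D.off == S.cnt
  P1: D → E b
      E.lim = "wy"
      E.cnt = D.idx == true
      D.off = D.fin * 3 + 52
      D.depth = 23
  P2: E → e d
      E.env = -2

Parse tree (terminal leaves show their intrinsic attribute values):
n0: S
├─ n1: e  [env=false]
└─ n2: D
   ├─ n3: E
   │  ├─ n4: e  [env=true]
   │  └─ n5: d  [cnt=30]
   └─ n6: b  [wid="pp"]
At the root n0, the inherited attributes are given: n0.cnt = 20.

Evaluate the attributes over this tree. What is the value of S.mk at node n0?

1. n0.cnt = 20  [given at root]
2. n1.env = false  [terminal]
3. n2.idx = false  [S.cnt > 20]
4. n2.fin = -9  [S.cnt - 29]
5. n3.lim = "wy"  ["wy"]
6. n3.cnt = false  [D.idx == true]
7. n4.env = true  [terminal]
8. n5.cnt = 30  [terminal]
9. n3.env = -2  [-2]
10. n6.wid = "pp"  [terminal]
11. n2.off = 25  [D.fin * 3 + 52]
12. n2.depth = 23  [23]
13. n0.lab = 25  [D.depth * -1 + 48]
14. n0.pre = "xz"  ["xz"]
15. n0.mk = false  [D.off == S.cnt]

false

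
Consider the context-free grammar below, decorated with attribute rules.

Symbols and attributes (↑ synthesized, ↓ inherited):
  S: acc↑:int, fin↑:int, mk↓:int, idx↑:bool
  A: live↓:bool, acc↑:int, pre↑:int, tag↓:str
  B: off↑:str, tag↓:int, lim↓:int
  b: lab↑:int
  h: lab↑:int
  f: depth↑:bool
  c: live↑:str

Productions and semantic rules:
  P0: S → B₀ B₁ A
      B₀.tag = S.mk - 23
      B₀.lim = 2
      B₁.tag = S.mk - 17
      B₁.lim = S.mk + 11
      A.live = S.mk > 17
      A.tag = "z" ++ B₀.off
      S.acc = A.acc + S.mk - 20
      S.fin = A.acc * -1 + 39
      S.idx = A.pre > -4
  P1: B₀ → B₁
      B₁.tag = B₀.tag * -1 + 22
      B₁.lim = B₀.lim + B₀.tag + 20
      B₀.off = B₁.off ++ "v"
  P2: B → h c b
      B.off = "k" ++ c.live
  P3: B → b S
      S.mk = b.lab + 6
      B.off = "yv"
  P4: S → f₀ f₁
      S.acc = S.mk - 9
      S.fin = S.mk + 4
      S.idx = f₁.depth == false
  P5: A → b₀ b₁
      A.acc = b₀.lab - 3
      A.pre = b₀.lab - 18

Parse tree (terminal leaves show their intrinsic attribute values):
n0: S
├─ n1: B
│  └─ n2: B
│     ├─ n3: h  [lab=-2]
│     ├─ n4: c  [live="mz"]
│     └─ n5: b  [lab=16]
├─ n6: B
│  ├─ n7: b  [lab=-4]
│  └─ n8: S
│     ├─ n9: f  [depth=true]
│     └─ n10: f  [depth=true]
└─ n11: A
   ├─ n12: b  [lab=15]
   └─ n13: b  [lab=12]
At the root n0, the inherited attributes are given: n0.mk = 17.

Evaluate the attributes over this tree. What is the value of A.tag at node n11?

"zkmzv"

1. n0.mk = 17  [given at root]
2. n1.tag = -6  [S.mk - 23]
3. n1.lim = 2  [2]
4. n2.tag = 28  [B₀.tag * -1 + 22]
5. n2.lim = 16  [B₀.lim + B₀.tag + 20]
6. n3.lab = -2  [terminal]
7. n4.live = "mz"  [terminal]
8. n5.lab = 16  [terminal]
9. n2.off = "kmz"  ["k" ++ c.live]
10. n1.off = "kmzv"  [B₁.off ++ "v"]
11. n6.tag = 0  [S.mk - 17]
12. n6.lim = 28  [S.mk + 11]
13. n7.lab = -4  [terminal]
14. n8.mk = 2  [b.lab + 6]
15. n9.depth = true  [terminal]
16. n10.depth = true  [terminal]
17. n8.acc = -7  [S.mk - 9]
18. n8.fin = 6  [S.mk + 4]
19. n8.idx = false  [f₁.depth == false]
20. n6.off = "yv"  ["yv"]
21. n11.live = false  [S.mk > 17]
22. n11.tag = "zkmzv"  ["z" ++ B₀.off]
23. n12.lab = 15  [terminal]
24. n13.lab = 12  [terminal]
25. n11.acc = 12  [b₀.lab - 3]
26. n11.pre = -3  [b₀.lab - 18]
27. n0.acc = 9  [A.acc + S.mk - 20]
28. n0.fin = 27  [A.acc * -1 + 39]
29. n0.idx = true  [A.pre > -4]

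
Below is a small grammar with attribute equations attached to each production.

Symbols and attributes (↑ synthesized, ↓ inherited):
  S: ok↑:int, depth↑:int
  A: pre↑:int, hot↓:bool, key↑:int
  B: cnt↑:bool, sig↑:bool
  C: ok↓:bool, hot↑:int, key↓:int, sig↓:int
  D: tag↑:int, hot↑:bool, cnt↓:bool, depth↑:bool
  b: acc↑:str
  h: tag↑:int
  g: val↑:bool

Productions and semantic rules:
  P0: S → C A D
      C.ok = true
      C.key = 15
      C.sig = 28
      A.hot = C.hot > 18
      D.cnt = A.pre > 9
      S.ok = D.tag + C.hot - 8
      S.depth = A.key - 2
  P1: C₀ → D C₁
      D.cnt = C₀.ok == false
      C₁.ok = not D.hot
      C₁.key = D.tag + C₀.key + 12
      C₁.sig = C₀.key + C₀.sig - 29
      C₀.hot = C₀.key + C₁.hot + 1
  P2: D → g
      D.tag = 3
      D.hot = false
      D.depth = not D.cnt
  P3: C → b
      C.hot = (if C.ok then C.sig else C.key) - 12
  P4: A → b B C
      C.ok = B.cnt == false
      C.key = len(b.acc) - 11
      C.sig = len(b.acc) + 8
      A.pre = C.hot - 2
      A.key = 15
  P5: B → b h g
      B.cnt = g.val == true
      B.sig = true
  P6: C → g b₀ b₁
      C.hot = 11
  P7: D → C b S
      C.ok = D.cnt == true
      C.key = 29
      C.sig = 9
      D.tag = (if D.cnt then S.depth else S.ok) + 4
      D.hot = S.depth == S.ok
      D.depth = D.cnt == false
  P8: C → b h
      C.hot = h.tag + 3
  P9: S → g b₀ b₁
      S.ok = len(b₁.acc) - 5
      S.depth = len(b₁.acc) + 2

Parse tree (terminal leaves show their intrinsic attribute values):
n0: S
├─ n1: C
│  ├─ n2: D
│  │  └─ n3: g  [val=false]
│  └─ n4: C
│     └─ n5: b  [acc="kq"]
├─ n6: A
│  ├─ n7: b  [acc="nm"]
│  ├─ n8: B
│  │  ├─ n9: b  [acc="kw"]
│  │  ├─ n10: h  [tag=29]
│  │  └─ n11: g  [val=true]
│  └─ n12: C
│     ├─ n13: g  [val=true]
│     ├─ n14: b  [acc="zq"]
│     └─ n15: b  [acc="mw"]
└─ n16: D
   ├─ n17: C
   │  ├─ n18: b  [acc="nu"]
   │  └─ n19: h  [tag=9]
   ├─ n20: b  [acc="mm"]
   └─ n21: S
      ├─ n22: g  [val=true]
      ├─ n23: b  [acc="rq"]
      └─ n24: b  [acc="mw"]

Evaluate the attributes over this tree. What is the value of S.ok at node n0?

1. n1.ok = true  [true]
2. n1.key = 15  [15]
3. n1.sig = 28  [28]
4. n2.cnt = false  [C₀.ok == false]
5. n3.val = false  [terminal]
6. n2.tag = 3  [3]
7. n2.hot = false  [false]
8. n2.depth = true  [not D.cnt]
9. n4.ok = true  [not D.hot]
10. n4.key = 30  [D.tag + C₀.key + 12]
11. n4.sig = 14  [C₀.key + C₀.sig - 29]
12. n5.acc = "kq"  [terminal]
13. n4.hot = 2  [(if C.ok then C.sig else C.key) - 12]
14. n1.hot = 18  [C₀.key + C₁.hot + 1]
15. n6.hot = false  [C.hot > 18]
16. n7.acc = "nm"  [terminal]
17. n9.acc = "kw"  [terminal]
18. n10.tag = 29  [terminal]
19. n11.val = true  [terminal]
20. n8.cnt = true  [g.val == true]
21. n8.sig = true  [true]
22. n12.ok = false  [B.cnt == false]
23. n12.key = -9  [len(b.acc) - 11]
24. n12.sig = 10  [len(b.acc) + 8]
25. n13.val = true  [terminal]
26. n14.acc = "zq"  [terminal]
27. n15.acc = "mw"  [terminal]
28. n12.hot = 11  [11]
29. n6.pre = 9  [C.hot - 2]
30. n6.key = 15  [15]
31. n16.cnt = false  [A.pre > 9]
32. n17.ok = false  [D.cnt == true]
33. n17.key = 29  [29]
34. n17.sig = 9  [9]
35. n18.acc = "nu"  [terminal]
36. n19.tag = 9  [terminal]
37. n17.hot = 12  [h.tag + 3]
38. n20.acc = "mm"  [terminal]
39. n22.val = true  [terminal]
40. n23.acc = "rq"  [terminal]
41. n24.acc = "mw"  [terminal]
42. n21.ok = -3  [len(b₁.acc) - 5]
43. n21.depth = 4  [len(b₁.acc) + 2]
44. n16.tag = 1  [(if D.cnt then S.depth else S.ok) + 4]
45. n16.hot = false  [S.depth == S.ok]
46. n16.depth = true  [D.cnt == false]
47. n0.ok = 11  [D.tag + C.hot - 8]
48. n0.depth = 13  [A.key - 2]

11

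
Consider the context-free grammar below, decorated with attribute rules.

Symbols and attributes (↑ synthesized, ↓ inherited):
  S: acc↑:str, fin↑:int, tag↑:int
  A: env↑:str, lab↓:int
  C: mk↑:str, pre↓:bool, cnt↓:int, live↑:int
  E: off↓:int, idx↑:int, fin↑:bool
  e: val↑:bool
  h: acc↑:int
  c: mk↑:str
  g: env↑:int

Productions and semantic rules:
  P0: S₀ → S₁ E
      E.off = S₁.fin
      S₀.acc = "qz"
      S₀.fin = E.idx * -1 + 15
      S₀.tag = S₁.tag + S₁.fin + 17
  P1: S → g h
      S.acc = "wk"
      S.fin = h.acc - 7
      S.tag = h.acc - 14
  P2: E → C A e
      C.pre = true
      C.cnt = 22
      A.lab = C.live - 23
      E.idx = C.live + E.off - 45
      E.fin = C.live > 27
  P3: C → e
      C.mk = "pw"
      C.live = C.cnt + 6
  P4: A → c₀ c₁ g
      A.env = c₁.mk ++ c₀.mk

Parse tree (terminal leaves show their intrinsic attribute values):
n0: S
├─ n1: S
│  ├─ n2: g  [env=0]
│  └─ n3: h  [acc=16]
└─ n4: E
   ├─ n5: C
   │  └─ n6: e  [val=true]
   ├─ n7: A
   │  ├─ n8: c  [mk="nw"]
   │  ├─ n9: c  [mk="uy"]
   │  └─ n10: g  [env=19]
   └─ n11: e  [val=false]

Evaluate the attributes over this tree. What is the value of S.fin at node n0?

1. n2.env = 0  [terminal]
2. n3.acc = 16  [terminal]
3. n1.acc = "wk"  ["wk"]
4. n1.fin = 9  [h.acc - 7]
5. n1.tag = 2  [h.acc - 14]
6. n4.off = 9  [S₁.fin]
7. n5.pre = true  [true]
8. n5.cnt = 22  [22]
9. n6.val = true  [terminal]
10. n5.mk = "pw"  ["pw"]
11. n5.live = 28  [C.cnt + 6]
12. n7.lab = 5  [C.live - 23]
13. n8.mk = "nw"  [terminal]
14. n9.mk = "uy"  [terminal]
15. n10.env = 19  [terminal]
16. n7.env = "uynw"  [c₁.mk ++ c₀.mk]
17. n11.val = false  [terminal]
18. n4.idx = -8  [C.live + E.off - 45]
19. n4.fin = true  [C.live > 27]
20. n0.acc = "qz"  ["qz"]
21. n0.fin = 23  [E.idx * -1 + 15]
22. n0.tag = 28  [S₁.tag + S₁.fin + 17]

23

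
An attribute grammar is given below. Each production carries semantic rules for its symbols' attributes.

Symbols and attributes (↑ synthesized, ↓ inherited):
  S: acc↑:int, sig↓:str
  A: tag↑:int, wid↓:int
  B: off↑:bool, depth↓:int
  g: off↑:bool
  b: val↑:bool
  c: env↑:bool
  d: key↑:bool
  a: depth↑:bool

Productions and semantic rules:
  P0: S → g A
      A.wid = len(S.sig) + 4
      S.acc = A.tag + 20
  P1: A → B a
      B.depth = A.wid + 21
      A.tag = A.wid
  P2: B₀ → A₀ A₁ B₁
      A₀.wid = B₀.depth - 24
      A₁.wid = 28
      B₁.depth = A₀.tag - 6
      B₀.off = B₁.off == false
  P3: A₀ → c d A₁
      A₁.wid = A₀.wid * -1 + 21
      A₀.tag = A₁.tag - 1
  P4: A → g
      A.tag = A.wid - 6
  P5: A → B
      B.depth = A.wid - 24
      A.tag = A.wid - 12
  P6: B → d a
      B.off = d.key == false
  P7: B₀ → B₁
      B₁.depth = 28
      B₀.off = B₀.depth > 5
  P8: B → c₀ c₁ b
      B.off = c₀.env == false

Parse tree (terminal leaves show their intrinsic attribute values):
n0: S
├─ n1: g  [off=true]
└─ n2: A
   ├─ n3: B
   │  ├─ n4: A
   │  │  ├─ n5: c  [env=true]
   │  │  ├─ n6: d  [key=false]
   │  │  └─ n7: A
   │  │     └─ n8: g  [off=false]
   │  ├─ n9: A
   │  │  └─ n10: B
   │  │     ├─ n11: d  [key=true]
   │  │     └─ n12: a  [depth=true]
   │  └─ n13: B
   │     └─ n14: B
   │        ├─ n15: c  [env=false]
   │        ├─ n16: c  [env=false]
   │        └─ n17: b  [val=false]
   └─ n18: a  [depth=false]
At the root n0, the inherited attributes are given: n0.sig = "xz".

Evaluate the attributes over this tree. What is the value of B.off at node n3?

true

1. n0.sig = "xz"  [given at root]
2. n1.off = true  [terminal]
3. n2.wid = 6  [len(S.sig) + 4]
4. n3.depth = 27  [A.wid + 21]
5. n4.wid = 3  [B₀.depth - 24]
6. n5.env = true  [terminal]
7. n6.key = false  [terminal]
8. n7.wid = 18  [A₀.wid * -1 + 21]
9. n8.off = false  [terminal]
10. n7.tag = 12  [A.wid - 6]
11. n4.tag = 11  [A₁.tag - 1]
12. n9.wid = 28  [28]
13. n10.depth = 4  [A.wid - 24]
14. n11.key = true  [terminal]
15. n12.depth = true  [terminal]
16. n10.off = false  [d.key == false]
17. n9.tag = 16  [A.wid - 12]
18. n13.depth = 5  [A₀.tag - 6]
19. n14.depth = 28  [28]
20. n15.env = false  [terminal]
21. n16.env = false  [terminal]
22. n17.val = false  [terminal]
23. n14.off = true  [c₀.env == false]
24. n13.off = false  [B₀.depth > 5]
25. n3.off = true  [B₁.off == false]
26. n18.depth = false  [terminal]
27. n2.tag = 6  [A.wid]
28. n0.acc = 26  [A.tag + 20]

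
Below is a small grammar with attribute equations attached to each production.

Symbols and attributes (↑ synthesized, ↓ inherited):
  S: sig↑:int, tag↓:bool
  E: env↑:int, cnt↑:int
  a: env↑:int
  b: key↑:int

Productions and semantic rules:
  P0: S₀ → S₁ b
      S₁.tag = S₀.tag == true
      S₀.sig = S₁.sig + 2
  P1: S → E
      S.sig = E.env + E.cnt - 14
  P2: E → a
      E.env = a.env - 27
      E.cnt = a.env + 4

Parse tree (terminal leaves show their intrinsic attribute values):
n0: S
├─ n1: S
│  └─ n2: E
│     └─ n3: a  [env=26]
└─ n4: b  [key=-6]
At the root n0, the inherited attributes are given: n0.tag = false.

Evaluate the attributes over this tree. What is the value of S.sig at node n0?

1. n0.tag = false  [given at root]
2. n1.tag = false  [S₀.tag == true]
3. n3.env = 26  [terminal]
4. n2.env = -1  [a.env - 27]
5. n2.cnt = 30  [a.env + 4]
6. n1.sig = 15  [E.env + E.cnt - 14]
7. n4.key = -6  [terminal]
8. n0.sig = 17  [S₁.sig + 2]

17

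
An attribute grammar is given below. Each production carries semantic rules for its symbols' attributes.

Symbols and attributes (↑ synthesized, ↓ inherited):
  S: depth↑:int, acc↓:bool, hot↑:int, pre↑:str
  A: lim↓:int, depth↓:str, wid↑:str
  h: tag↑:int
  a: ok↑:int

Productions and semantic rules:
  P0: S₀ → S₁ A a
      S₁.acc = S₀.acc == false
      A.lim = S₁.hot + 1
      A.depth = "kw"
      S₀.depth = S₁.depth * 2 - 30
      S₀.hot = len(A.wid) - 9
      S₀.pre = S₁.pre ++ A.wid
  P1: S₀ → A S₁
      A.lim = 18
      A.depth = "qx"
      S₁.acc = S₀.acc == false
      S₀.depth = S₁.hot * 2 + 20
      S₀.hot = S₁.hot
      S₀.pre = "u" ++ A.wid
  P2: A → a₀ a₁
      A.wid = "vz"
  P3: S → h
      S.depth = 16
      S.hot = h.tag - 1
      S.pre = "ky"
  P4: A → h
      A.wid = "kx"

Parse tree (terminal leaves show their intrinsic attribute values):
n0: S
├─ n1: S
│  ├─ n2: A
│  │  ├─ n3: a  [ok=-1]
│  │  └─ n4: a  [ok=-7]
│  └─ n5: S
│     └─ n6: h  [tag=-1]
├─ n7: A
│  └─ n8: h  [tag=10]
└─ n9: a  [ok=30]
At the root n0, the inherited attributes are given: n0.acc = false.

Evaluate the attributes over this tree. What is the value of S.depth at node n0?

1. n0.acc = false  [given at root]
2. n1.acc = true  [S₀.acc == false]
3. n2.lim = 18  [18]
4. n2.depth = "qx"  ["qx"]
5. n3.ok = -1  [terminal]
6. n4.ok = -7  [terminal]
7. n2.wid = "vz"  ["vz"]
8. n5.acc = false  [S₀.acc == false]
9. n6.tag = -1  [terminal]
10. n5.depth = 16  [16]
11. n5.hot = -2  [h.tag - 1]
12. n5.pre = "ky"  ["ky"]
13. n1.depth = 16  [S₁.hot * 2 + 20]
14. n1.hot = -2  [S₁.hot]
15. n1.pre = "uvz"  ["u" ++ A.wid]
16. n7.lim = -1  [S₁.hot + 1]
17. n7.depth = "kw"  ["kw"]
18. n8.tag = 10  [terminal]
19. n7.wid = "kx"  ["kx"]
20. n9.ok = 30  [terminal]
21. n0.depth = 2  [S₁.depth * 2 - 30]
22. n0.hot = -7  [len(A.wid) - 9]
23. n0.pre = "uvzkx"  [S₁.pre ++ A.wid]

2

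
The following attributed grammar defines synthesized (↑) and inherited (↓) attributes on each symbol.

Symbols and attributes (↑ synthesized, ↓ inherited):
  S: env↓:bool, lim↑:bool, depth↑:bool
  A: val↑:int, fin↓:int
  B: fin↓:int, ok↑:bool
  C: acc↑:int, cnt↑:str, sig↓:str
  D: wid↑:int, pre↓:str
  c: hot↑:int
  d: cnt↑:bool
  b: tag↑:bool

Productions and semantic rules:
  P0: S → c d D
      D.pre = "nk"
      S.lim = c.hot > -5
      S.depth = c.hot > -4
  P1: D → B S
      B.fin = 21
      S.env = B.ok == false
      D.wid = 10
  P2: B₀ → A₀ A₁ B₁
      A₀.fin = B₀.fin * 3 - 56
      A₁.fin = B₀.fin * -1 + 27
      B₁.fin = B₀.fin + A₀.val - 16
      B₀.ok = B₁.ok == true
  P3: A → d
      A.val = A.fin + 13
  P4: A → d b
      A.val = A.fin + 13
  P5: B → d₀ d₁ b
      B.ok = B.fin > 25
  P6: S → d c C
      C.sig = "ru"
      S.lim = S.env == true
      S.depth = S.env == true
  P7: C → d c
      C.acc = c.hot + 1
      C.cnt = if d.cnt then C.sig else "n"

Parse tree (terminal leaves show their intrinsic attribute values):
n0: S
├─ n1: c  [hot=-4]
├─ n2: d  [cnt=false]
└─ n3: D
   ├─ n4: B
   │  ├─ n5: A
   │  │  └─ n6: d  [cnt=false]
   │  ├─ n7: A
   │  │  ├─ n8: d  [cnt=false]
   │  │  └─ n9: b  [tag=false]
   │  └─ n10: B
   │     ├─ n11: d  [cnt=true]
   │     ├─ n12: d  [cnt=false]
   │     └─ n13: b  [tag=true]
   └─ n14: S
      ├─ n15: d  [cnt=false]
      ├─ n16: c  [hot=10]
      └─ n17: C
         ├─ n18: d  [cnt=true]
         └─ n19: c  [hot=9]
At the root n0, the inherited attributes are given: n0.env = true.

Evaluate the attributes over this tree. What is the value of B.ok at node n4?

1. n0.env = true  [given at root]
2. n1.hot = -4  [terminal]
3. n2.cnt = false  [terminal]
4. n3.pre = "nk"  ["nk"]
5. n4.fin = 21  [21]
6. n5.fin = 7  [B₀.fin * 3 - 56]
7. n6.cnt = false  [terminal]
8. n5.val = 20  [A.fin + 13]
9. n7.fin = 6  [B₀.fin * -1 + 27]
10. n8.cnt = false  [terminal]
11. n9.tag = false  [terminal]
12. n7.val = 19  [A.fin + 13]
13. n10.fin = 25  [B₀.fin + A₀.val - 16]
14. n11.cnt = true  [terminal]
15. n12.cnt = false  [terminal]
16. n13.tag = true  [terminal]
17. n10.ok = false  [B.fin > 25]
18. n4.ok = false  [B₁.ok == true]
19. n14.env = true  [B.ok == false]
20. n15.cnt = false  [terminal]
21. n16.hot = 10  [terminal]
22. n17.sig = "ru"  ["ru"]
23. n18.cnt = true  [terminal]
24. n19.hot = 9  [terminal]
25. n17.acc = 10  [c.hot + 1]
26. n17.cnt = "ru"  [if d.cnt then C.sig else "n"]
27. n14.lim = true  [S.env == true]
28. n14.depth = true  [S.env == true]
29. n3.wid = 10  [10]
30. n0.lim = true  [c.hot > -5]
31. n0.depth = false  [c.hot > -4]

false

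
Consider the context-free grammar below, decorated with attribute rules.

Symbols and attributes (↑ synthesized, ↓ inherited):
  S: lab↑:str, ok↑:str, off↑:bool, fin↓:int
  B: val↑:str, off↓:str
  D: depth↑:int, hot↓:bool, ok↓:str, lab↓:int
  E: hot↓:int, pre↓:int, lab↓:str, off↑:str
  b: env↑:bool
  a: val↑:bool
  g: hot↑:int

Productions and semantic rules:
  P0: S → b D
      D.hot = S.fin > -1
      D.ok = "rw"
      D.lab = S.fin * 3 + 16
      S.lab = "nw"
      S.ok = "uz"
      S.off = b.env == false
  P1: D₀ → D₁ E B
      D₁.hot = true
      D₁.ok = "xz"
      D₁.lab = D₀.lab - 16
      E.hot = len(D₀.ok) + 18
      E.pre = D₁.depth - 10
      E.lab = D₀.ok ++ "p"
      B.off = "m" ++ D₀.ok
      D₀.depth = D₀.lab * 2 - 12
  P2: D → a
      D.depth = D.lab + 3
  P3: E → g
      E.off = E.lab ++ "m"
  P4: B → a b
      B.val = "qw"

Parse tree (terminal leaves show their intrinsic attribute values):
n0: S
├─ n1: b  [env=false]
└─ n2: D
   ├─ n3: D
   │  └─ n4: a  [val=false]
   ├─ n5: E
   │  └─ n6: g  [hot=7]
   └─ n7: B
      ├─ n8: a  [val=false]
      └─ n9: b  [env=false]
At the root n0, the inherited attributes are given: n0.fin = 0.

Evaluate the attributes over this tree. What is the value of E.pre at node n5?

-7

1. n0.fin = 0  [given at root]
2. n1.env = false  [terminal]
3. n2.hot = true  [S.fin > -1]
4. n2.ok = "rw"  ["rw"]
5. n2.lab = 16  [S.fin * 3 + 16]
6. n3.hot = true  [true]
7. n3.ok = "xz"  ["xz"]
8. n3.lab = 0  [D₀.lab - 16]
9. n4.val = false  [terminal]
10. n3.depth = 3  [D.lab + 3]
11. n5.hot = 20  [len(D₀.ok) + 18]
12. n5.pre = -7  [D₁.depth - 10]
13. n5.lab = "rwp"  [D₀.ok ++ "p"]
14. n6.hot = 7  [terminal]
15. n5.off = "rwpm"  [E.lab ++ "m"]
16. n7.off = "mrw"  ["m" ++ D₀.ok]
17. n8.val = false  [terminal]
18. n9.env = false  [terminal]
19. n7.val = "qw"  ["qw"]
20. n2.depth = 20  [D₀.lab * 2 - 12]
21. n0.lab = "nw"  ["nw"]
22. n0.ok = "uz"  ["uz"]
23. n0.off = true  [b.env == false]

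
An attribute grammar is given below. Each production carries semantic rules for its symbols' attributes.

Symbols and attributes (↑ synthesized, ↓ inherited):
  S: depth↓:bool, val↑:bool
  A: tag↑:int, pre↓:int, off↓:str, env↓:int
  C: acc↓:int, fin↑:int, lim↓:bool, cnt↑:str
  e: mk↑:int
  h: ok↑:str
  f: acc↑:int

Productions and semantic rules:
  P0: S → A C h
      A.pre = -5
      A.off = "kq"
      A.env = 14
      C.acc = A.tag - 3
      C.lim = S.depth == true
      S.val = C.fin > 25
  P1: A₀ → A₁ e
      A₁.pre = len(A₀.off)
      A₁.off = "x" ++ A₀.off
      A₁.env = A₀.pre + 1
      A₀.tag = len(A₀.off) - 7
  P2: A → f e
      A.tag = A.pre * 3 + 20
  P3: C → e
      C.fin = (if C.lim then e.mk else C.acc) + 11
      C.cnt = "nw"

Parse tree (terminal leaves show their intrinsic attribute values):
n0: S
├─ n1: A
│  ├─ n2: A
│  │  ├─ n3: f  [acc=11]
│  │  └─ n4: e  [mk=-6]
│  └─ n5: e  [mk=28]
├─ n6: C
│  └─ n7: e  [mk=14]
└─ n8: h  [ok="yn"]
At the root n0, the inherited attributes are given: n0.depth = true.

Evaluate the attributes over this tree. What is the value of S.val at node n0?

false

1. n0.depth = true  [given at root]
2. n1.pre = -5  [-5]
3. n1.off = "kq"  ["kq"]
4. n1.env = 14  [14]
5. n2.pre = 2  [len(A₀.off)]
6. n2.off = "xkq"  ["x" ++ A₀.off]
7. n2.env = -4  [A₀.pre + 1]
8. n3.acc = 11  [terminal]
9. n4.mk = -6  [terminal]
10. n2.tag = 26  [A.pre * 3 + 20]
11. n5.mk = 28  [terminal]
12. n1.tag = -5  [len(A₀.off) - 7]
13. n6.acc = -8  [A.tag - 3]
14. n6.lim = true  [S.depth == true]
15. n7.mk = 14  [terminal]
16. n6.fin = 25  [(if C.lim then e.mk else C.acc) + 11]
17. n6.cnt = "nw"  ["nw"]
18. n8.ok = "yn"  [terminal]
19. n0.val = false  [C.fin > 25]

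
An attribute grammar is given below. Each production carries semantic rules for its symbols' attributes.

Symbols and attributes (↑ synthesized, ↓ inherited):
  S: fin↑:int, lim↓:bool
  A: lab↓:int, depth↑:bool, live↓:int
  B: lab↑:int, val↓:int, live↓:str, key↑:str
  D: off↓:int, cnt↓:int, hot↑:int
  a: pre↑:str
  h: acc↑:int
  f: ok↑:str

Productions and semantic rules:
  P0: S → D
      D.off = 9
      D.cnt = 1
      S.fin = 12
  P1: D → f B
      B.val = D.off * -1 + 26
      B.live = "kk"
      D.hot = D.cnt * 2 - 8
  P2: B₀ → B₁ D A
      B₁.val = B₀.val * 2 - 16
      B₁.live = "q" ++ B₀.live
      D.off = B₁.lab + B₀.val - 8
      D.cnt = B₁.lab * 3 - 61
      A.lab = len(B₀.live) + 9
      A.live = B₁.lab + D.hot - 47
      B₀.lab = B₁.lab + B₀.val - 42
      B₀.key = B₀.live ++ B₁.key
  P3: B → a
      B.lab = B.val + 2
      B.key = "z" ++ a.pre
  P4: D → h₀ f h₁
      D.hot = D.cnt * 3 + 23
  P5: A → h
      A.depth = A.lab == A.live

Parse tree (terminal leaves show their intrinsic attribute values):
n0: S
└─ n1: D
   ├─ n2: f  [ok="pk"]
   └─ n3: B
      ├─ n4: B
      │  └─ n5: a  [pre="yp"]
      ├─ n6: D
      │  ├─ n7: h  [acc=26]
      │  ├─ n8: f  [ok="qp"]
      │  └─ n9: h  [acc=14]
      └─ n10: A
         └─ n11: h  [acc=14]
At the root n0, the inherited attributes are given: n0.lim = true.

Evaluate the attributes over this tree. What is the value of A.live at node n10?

-7

1. n0.lim = true  [given at root]
2. n1.off = 9  [9]
3. n1.cnt = 1  [1]
4. n2.ok = "pk"  [terminal]
5. n3.val = 17  [D.off * -1 + 26]
6. n3.live = "kk"  ["kk"]
7. n4.val = 18  [B₀.val * 2 - 16]
8. n4.live = "qkk"  ["q" ++ B₀.live]
9. n5.pre = "yp"  [terminal]
10. n4.lab = 20  [B.val + 2]
11. n4.key = "zyp"  ["z" ++ a.pre]
12. n6.off = 29  [B₁.lab + B₀.val - 8]
13. n6.cnt = -1  [B₁.lab * 3 - 61]
14. n7.acc = 26  [terminal]
15. n8.ok = "qp"  [terminal]
16. n9.acc = 14  [terminal]
17. n6.hot = 20  [D.cnt * 3 + 23]
18. n10.lab = 11  [len(B₀.live) + 9]
19. n10.live = -7  [B₁.lab + D.hot - 47]
20. n11.acc = 14  [terminal]
21. n10.depth = false  [A.lab == A.live]
22. n3.lab = -5  [B₁.lab + B₀.val - 42]
23. n3.key = "kkzyp"  [B₀.live ++ B₁.key]
24. n1.hot = -6  [D.cnt * 2 - 8]
25. n0.fin = 12  [12]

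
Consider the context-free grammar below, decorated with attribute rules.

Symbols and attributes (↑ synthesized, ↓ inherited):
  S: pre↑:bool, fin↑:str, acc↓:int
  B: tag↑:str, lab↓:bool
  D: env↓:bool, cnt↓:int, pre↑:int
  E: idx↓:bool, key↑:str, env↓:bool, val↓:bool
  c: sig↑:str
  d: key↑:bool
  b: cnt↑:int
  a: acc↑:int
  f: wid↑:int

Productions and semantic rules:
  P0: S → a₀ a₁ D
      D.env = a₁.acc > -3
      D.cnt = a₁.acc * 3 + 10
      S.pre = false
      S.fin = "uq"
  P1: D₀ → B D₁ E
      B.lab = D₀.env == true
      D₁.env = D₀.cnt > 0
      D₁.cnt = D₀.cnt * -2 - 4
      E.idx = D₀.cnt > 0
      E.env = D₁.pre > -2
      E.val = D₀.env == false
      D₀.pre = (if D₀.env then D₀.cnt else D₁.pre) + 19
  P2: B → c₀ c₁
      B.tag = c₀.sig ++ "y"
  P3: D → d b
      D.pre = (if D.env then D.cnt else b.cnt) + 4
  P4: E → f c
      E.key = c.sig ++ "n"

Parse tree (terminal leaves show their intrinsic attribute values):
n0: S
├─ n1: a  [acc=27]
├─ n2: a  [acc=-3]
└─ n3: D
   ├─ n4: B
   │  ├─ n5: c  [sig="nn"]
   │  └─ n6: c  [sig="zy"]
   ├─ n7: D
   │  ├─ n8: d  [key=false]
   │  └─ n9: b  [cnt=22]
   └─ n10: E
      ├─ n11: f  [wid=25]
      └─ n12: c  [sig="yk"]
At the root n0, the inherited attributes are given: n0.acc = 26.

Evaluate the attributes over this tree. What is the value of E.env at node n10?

false

1. n0.acc = 26  [given at root]
2. n1.acc = 27  [terminal]
3. n2.acc = -3  [terminal]
4. n3.env = false  [a₁.acc > -3]
5. n3.cnt = 1  [a₁.acc * 3 + 10]
6. n4.lab = false  [D₀.env == true]
7. n5.sig = "nn"  [terminal]
8. n6.sig = "zy"  [terminal]
9. n4.tag = "nny"  [c₀.sig ++ "y"]
10. n7.env = true  [D₀.cnt > 0]
11. n7.cnt = -6  [D₀.cnt * -2 - 4]
12. n8.key = false  [terminal]
13. n9.cnt = 22  [terminal]
14. n7.pre = -2  [(if D.env then D.cnt else b.cnt) + 4]
15. n10.idx = true  [D₀.cnt > 0]
16. n10.env = false  [D₁.pre > -2]
17. n10.val = true  [D₀.env == false]
18. n11.wid = 25  [terminal]
19. n12.sig = "yk"  [terminal]
20. n10.key = "ykn"  [c.sig ++ "n"]
21. n3.pre = 17  [(if D₀.env then D₀.cnt else D₁.pre) + 19]
22. n0.pre = false  [false]
23. n0.fin = "uq"  ["uq"]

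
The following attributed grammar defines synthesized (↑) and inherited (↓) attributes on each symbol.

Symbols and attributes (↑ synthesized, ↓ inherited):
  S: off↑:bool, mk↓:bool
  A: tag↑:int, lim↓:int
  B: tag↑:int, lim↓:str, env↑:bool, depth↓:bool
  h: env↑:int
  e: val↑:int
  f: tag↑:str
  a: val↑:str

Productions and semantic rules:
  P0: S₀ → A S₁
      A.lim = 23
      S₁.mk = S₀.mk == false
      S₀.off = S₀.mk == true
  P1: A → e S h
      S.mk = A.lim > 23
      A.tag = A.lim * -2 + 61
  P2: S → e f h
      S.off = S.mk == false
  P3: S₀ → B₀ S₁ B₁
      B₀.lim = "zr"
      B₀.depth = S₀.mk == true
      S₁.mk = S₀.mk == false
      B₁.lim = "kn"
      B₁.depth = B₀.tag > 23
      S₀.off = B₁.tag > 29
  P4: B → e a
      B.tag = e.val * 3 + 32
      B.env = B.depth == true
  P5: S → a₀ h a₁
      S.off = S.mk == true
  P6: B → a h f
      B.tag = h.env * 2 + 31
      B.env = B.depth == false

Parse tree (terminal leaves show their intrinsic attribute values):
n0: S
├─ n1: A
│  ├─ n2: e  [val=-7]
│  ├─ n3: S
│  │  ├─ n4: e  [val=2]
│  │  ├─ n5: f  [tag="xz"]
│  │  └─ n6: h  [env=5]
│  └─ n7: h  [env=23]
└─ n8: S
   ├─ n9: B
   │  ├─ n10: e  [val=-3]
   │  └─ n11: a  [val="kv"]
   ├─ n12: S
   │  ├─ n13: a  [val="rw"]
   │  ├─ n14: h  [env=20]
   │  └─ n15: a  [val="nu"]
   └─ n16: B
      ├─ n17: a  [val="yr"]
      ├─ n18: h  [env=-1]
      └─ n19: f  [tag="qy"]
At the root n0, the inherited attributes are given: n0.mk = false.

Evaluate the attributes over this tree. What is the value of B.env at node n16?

1. n0.mk = false  [given at root]
2. n1.lim = 23  [23]
3. n2.val = -7  [terminal]
4. n3.mk = false  [A.lim > 23]
5. n4.val = 2  [terminal]
6. n5.tag = "xz"  [terminal]
7. n6.env = 5  [terminal]
8. n3.off = true  [S.mk == false]
9. n7.env = 23  [terminal]
10. n1.tag = 15  [A.lim * -2 + 61]
11. n8.mk = true  [S₀.mk == false]
12. n9.lim = "zr"  ["zr"]
13. n9.depth = true  [S₀.mk == true]
14. n10.val = -3  [terminal]
15. n11.val = "kv"  [terminal]
16. n9.tag = 23  [e.val * 3 + 32]
17. n9.env = true  [B.depth == true]
18. n12.mk = false  [S₀.mk == false]
19. n13.val = "rw"  [terminal]
20. n14.env = 20  [terminal]
21. n15.val = "nu"  [terminal]
22. n12.off = false  [S.mk == true]
23. n16.lim = "kn"  ["kn"]
24. n16.depth = false  [B₀.tag > 23]
25. n17.val = "yr"  [terminal]
26. n18.env = -1  [terminal]
27. n19.tag = "qy"  [terminal]
28. n16.tag = 29  [h.env * 2 + 31]
29. n16.env = true  [B.depth == false]
30. n8.off = false  [B₁.tag > 29]
31. n0.off = false  [S₀.mk == true]

true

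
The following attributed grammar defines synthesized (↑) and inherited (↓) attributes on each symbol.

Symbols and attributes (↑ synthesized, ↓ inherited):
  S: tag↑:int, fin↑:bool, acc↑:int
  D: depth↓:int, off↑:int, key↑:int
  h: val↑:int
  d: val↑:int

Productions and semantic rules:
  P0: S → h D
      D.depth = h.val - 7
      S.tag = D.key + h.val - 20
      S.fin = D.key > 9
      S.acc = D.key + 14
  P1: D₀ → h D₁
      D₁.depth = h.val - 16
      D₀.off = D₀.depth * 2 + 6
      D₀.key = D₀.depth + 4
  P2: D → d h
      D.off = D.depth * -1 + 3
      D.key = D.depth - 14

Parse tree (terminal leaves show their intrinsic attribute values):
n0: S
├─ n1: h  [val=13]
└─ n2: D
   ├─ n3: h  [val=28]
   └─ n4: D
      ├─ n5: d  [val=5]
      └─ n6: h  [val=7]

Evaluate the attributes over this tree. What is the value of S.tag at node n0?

3

1. n1.val = 13  [terminal]
2. n2.depth = 6  [h.val - 7]
3. n3.val = 28  [terminal]
4. n4.depth = 12  [h.val - 16]
5. n5.val = 5  [terminal]
6. n6.val = 7  [terminal]
7. n4.off = -9  [D.depth * -1 + 3]
8. n4.key = -2  [D.depth - 14]
9. n2.off = 18  [D₀.depth * 2 + 6]
10. n2.key = 10  [D₀.depth + 4]
11. n0.tag = 3  [D.key + h.val - 20]
12. n0.fin = true  [D.key > 9]
13. n0.acc = 24  [D.key + 14]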